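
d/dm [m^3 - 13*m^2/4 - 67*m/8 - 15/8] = 3*m^2 - 13*m/2 - 67/8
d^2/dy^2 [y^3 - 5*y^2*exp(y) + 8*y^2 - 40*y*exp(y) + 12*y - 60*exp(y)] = -5*y^2*exp(y) - 60*y*exp(y) + 6*y - 150*exp(y) + 16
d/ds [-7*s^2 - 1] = -14*s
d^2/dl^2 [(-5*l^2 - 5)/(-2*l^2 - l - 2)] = 10*(-2*l^3 + 6*l + 1)/(8*l^6 + 12*l^5 + 30*l^4 + 25*l^3 + 30*l^2 + 12*l + 8)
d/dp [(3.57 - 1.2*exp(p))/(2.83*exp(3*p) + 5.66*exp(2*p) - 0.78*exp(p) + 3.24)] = (6.792*exp(3*p) - 23.5173*exp(2*p) - 40.4124*exp(p) - 1.1034)*exp(p)/(8.0089*exp(6*p) + 32.0356*exp(5*p) + 27.6208*exp(4*p) + 9.5088*exp(3*p) + 37.2852*exp(2*p) - 5.0544*exp(p) + 10.4976)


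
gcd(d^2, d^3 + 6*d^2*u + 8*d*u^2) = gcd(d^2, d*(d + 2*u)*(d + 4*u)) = d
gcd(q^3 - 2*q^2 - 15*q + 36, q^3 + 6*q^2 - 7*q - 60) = q^2 + q - 12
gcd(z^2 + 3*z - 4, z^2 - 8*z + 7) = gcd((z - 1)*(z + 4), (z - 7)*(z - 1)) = z - 1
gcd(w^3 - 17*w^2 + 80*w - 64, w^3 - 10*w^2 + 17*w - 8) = w^2 - 9*w + 8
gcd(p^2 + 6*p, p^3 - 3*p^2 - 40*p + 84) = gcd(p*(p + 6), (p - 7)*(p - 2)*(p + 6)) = p + 6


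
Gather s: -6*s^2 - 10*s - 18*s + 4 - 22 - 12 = -6*s^2 - 28*s - 30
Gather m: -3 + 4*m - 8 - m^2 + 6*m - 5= -m^2 + 10*m - 16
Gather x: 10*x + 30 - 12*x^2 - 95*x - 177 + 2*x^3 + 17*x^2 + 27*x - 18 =2*x^3 + 5*x^2 - 58*x - 165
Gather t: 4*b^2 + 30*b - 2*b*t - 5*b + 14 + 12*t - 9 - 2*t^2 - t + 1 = 4*b^2 + 25*b - 2*t^2 + t*(11 - 2*b) + 6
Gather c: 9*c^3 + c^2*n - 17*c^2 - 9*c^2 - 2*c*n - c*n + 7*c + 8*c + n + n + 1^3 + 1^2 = 9*c^3 + c^2*(n - 26) + c*(15 - 3*n) + 2*n + 2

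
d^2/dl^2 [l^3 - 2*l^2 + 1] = 6*l - 4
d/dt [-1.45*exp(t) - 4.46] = -1.45*exp(t)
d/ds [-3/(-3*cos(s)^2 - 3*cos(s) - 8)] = 9*(2*cos(s) + 1)*sin(s)/(3*cos(s)^2 + 3*cos(s) + 8)^2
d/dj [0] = 0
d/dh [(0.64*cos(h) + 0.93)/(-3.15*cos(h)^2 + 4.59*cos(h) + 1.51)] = (-2.016*cos(h)^2 - 5.859*cos(h) + 3.3023)*sin(h)/(9.9225*cos(h)^4 - 28.917*cos(h)^3 + 11.5551*cos(h)^2 + 13.8618*cos(h) + 2.2801)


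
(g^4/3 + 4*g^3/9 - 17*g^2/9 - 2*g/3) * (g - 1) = g^5/3 + g^4/9 - 7*g^3/3 + 11*g^2/9 + 2*g/3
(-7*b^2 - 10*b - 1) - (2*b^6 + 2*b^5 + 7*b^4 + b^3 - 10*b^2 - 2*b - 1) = -2*b^6 - 2*b^5 - 7*b^4 - b^3 + 3*b^2 - 8*b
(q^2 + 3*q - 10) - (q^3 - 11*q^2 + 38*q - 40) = -q^3 + 12*q^2 - 35*q + 30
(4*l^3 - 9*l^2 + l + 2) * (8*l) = 32*l^4 - 72*l^3 + 8*l^2 + 16*l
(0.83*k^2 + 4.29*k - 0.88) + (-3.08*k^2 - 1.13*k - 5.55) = -2.25*k^2 + 3.16*k - 6.43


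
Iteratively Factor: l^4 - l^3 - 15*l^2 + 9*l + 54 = (l + 3)*(l^3 - 4*l^2 - 3*l + 18) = (l + 2)*(l + 3)*(l^2 - 6*l + 9) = (l - 3)*(l + 2)*(l + 3)*(l - 3)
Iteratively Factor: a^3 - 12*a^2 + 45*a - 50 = (a - 5)*(a^2 - 7*a + 10) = (a - 5)^2*(a - 2)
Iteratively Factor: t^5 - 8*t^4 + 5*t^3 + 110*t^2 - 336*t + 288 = (t - 2)*(t^4 - 6*t^3 - 7*t^2 + 96*t - 144) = (t - 2)*(t + 4)*(t^3 - 10*t^2 + 33*t - 36) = (t - 3)*(t - 2)*(t + 4)*(t^2 - 7*t + 12) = (t - 4)*(t - 3)*(t - 2)*(t + 4)*(t - 3)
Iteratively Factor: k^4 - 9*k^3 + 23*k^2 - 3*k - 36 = (k - 3)*(k^3 - 6*k^2 + 5*k + 12) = (k - 3)*(k + 1)*(k^2 - 7*k + 12) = (k - 4)*(k - 3)*(k + 1)*(k - 3)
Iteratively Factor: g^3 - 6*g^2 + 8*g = (g - 4)*(g^2 - 2*g) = (g - 4)*(g - 2)*(g)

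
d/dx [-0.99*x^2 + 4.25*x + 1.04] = 4.25 - 1.98*x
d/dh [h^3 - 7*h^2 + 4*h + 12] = 3*h^2 - 14*h + 4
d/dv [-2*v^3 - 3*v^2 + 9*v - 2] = -6*v^2 - 6*v + 9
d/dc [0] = 0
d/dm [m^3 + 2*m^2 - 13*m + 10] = 3*m^2 + 4*m - 13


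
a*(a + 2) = a^2 + 2*a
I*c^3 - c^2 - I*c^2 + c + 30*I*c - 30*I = (c - 5*I)*(c + 6*I)*(I*c - I)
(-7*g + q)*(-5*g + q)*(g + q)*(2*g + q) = 70*g^4 + 81*g^3*q + g^2*q^2 - 9*g*q^3 + q^4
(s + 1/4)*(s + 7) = s^2 + 29*s/4 + 7/4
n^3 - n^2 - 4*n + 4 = (n - 2)*(n - 1)*(n + 2)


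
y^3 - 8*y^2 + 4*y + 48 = (y - 6)*(y - 4)*(y + 2)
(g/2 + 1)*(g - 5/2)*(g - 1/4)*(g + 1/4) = g^4/2 - g^3/4 - 81*g^2/32 + g/64 + 5/32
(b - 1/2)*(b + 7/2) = b^2 + 3*b - 7/4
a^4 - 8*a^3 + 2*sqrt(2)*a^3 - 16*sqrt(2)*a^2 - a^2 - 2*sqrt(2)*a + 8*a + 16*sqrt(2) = (a - 8)*(a - 1)*(a + 1)*(a + 2*sqrt(2))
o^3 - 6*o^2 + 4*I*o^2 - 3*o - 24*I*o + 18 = (o - 6)*(o + I)*(o + 3*I)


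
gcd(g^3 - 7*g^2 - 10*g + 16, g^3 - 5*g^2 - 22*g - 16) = g^2 - 6*g - 16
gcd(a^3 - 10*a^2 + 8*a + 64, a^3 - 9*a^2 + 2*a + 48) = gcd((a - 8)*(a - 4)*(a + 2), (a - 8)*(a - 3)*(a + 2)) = a^2 - 6*a - 16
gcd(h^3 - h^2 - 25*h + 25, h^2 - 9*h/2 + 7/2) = h - 1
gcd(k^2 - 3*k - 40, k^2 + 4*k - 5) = k + 5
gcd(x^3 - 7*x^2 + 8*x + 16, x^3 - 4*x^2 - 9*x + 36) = x - 4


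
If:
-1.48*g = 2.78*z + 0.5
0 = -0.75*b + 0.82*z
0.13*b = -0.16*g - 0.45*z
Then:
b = 0.20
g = -0.69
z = 0.19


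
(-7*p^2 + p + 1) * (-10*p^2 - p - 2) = 70*p^4 - 3*p^3 + 3*p^2 - 3*p - 2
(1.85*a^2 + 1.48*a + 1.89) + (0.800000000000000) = 1.85*a^2 + 1.48*a + 2.69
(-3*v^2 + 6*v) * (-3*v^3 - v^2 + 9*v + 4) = 9*v^5 - 15*v^4 - 33*v^3 + 42*v^2 + 24*v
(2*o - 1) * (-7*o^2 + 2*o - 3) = -14*o^3 + 11*o^2 - 8*o + 3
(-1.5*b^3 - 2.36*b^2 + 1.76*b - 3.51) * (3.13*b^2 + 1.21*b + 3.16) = -4.695*b^5 - 9.2018*b^4 - 2.0868*b^3 - 16.3143*b^2 + 1.3145*b - 11.0916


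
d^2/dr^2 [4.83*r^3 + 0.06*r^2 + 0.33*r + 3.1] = 28.98*r + 0.12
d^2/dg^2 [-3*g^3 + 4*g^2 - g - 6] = 8 - 18*g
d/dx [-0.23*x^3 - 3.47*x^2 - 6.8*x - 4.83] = -0.69*x^2 - 6.94*x - 6.8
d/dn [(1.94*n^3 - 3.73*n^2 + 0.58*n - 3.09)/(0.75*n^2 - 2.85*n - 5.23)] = (1.455*n^4 - 11.058*n^3 - 20.2431*n^2 + 43.6508*n - 11.8399)/(0.5625*n^4 - 4.275*n^3 + 0.2775*n^2 + 29.811*n + 27.3529)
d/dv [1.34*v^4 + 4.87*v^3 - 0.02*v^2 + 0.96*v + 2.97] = 5.36*v^3 + 14.61*v^2 - 0.04*v + 0.96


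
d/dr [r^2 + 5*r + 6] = 2*r + 5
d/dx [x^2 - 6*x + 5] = 2*x - 6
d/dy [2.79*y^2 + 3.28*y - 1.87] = 5.58*y + 3.28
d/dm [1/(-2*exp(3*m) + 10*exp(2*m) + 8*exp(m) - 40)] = (3*exp(2*m) - 10*exp(m) - 4)*exp(m)/(2*(exp(3*m) - 5*exp(2*m) - 4*exp(m) + 20)^2)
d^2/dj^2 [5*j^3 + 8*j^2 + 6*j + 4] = 30*j + 16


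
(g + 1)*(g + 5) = g^2 + 6*g + 5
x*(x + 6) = x^2 + 6*x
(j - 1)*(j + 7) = j^2 + 6*j - 7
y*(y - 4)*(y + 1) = y^3 - 3*y^2 - 4*y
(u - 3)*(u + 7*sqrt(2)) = u^2 - 3*u + 7*sqrt(2)*u - 21*sqrt(2)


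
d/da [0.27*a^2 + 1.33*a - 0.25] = 0.54*a + 1.33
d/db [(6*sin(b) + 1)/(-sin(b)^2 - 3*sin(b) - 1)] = (2*sin(b) - 3*cos(2*b))*cos(b)/(sin(b)^2 + 3*sin(b) + 1)^2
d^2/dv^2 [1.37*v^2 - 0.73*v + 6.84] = 2.74000000000000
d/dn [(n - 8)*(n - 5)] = 2*n - 13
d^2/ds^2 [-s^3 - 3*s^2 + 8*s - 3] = -6*s - 6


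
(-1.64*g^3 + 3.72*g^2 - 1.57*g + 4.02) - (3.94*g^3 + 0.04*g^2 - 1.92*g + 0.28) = -5.58*g^3 + 3.68*g^2 + 0.35*g + 3.74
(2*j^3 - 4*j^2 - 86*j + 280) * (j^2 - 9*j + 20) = 2*j^5 - 22*j^4 - 10*j^3 + 974*j^2 - 4240*j + 5600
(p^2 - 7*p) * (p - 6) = p^3 - 13*p^2 + 42*p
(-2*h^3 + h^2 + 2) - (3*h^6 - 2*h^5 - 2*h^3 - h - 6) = -3*h^6 + 2*h^5 + h^2 + h + 8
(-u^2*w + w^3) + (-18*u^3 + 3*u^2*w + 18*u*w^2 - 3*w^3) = -18*u^3 + 2*u^2*w + 18*u*w^2 - 2*w^3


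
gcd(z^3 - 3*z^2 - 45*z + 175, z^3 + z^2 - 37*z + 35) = z^2 + 2*z - 35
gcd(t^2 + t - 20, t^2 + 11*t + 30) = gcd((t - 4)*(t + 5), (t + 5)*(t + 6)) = t + 5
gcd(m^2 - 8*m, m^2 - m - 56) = m - 8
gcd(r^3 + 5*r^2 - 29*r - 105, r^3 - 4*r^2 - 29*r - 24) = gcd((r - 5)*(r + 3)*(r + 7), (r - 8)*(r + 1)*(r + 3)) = r + 3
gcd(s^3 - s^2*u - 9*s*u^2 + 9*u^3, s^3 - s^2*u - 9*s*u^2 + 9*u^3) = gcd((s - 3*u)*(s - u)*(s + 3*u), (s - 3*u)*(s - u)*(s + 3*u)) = s^3 - s^2*u - 9*s*u^2 + 9*u^3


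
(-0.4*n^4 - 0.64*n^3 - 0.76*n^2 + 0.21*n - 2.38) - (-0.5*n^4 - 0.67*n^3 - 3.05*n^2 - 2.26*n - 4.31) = 0.1*n^4 + 0.03*n^3 + 2.29*n^2 + 2.47*n + 1.93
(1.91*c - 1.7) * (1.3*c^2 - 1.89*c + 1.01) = 2.483*c^3 - 5.8199*c^2 + 5.1421*c - 1.717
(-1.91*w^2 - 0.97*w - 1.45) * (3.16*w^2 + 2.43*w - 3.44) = -6.0356*w^4 - 7.7065*w^3 - 0.3687*w^2 - 0.186700000000001*w + 4.988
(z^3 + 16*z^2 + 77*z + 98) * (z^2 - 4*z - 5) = z^5 + 12*z^4 + 8*z^3 - 290*z^2 - 777*z - 490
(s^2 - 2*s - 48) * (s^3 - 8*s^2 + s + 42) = s^5 - 10*s^4 - 31*s^3 + 424*s^2 - 132*s - 2016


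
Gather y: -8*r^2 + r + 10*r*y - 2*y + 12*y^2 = -8*r^2 + r + 12*y^2 + y*(10*r - 2)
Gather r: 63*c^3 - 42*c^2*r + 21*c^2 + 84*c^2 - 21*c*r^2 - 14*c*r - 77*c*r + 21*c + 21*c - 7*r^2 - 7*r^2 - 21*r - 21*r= 63*c^3 + 105*c^2 + 42*c + r^2*(-21*c - 14) + r*(-42*c^2 - 91*c - 42)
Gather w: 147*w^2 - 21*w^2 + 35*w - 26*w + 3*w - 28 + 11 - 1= 126*w^2 + 12*w - 18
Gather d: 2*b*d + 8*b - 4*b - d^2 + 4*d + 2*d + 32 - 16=4*b - d^2 + d*(2*b + 6) + 16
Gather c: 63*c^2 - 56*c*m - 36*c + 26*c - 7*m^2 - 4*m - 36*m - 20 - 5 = 63*c^2 + c*(-56*m - 10) - 7*m^2 - 40*m - 25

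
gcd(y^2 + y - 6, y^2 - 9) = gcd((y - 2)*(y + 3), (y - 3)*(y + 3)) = y + 3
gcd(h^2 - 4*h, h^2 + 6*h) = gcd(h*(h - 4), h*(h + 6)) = h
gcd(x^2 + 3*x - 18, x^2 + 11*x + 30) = x + 6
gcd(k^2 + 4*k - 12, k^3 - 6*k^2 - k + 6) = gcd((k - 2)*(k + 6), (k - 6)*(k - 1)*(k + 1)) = 1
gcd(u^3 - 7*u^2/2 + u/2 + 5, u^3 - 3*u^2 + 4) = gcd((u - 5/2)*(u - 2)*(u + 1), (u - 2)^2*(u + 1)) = u^2 - u - 2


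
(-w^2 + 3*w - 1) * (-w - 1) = w^3 - 2*w^2 - 2*w + 1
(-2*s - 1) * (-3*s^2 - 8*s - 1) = 6*s^3 + 19*s^2 + 10*s + 1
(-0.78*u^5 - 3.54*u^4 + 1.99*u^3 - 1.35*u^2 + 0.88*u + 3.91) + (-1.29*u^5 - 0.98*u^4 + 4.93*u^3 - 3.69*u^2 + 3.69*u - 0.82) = -2.07*u^5 - 4.52*u^4 + 6.92*u^3 - 5.04*u^2 + 4.57*u + 3.09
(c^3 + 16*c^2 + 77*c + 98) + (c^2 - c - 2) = c^3 + 17*c^2 + 76*c + 96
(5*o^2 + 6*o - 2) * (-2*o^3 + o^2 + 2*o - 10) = -10*o^5 - 7*o^4 + 20*o^3 - 40*o^2 - 64*o + 20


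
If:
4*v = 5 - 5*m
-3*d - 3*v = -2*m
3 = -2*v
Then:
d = 89/30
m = 11/5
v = -3/2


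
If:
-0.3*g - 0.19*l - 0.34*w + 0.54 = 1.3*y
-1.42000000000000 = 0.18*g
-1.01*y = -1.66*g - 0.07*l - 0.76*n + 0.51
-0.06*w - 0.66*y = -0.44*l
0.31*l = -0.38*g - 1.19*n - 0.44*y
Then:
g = -7.89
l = -6.56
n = 7.34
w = 44.35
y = -8.41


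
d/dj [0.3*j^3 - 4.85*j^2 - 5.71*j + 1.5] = 0.9*j^2 - 9.7*j - 5.71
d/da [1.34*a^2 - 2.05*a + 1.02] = 2.68*a - 2.05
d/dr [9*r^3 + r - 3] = 27*r^2 + 1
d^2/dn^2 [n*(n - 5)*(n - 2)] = 6*n - 14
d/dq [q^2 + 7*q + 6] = 2*q + 7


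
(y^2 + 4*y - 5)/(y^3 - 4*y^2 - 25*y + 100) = (y - 1)/(y^2 - 9*y + 20)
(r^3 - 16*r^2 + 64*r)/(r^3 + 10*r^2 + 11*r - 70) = r*(r^2 - 16*r + 64)/(r^3 + 10*r^2 + 11*r - 70)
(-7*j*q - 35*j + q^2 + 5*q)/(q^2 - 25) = (-7*j + q)/(q - 5)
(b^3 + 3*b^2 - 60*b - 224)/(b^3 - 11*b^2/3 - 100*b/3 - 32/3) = 3*(b + 7)/(3*b + 1)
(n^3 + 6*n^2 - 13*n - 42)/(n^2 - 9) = (n^2 + 9*n + 14)/(n + 3)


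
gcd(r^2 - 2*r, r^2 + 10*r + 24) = 1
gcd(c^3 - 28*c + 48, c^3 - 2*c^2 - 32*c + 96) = c^2 + 2*c - 24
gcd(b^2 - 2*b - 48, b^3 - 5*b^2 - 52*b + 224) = b - 8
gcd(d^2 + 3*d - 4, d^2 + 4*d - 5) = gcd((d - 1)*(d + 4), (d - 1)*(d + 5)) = d - 1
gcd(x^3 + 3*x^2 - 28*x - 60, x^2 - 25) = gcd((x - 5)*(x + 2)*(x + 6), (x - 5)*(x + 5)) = x - 5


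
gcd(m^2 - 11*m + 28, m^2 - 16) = m - 4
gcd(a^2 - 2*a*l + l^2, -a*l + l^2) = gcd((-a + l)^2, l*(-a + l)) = a - l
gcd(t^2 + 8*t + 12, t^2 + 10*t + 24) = t + 6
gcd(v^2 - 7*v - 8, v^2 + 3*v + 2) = v + 1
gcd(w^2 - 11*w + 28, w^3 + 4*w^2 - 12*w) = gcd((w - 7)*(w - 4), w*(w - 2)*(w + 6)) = 1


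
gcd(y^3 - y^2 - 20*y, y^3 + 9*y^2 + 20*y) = y^2 + 4*y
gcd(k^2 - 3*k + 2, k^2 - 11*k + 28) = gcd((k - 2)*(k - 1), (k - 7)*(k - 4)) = 1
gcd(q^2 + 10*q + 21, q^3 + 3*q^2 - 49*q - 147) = q^2 + 10*q + 21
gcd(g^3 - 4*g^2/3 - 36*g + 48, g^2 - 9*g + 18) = g - 6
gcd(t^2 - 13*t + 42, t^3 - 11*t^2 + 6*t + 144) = t - 6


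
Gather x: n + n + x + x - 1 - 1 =2*n + 2*x - 2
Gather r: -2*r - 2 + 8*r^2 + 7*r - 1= 8*r^2 + 5*r - 3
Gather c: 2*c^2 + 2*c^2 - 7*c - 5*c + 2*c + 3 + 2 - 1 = 4*c^2 - 10*c + 4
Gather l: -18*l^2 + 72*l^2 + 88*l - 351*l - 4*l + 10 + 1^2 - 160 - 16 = 54*l^2 - 267*l - 165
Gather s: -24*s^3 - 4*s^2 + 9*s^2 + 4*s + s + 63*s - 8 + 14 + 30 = -24*s^3 + 5*s^2 + 68*s + 36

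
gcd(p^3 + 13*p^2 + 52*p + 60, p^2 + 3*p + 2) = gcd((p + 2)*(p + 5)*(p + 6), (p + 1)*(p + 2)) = p + 2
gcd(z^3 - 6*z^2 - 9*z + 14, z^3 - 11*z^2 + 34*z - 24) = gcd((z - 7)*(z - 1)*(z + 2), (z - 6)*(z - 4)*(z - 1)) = z - 1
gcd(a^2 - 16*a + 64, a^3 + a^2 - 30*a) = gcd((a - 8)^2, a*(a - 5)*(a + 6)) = 1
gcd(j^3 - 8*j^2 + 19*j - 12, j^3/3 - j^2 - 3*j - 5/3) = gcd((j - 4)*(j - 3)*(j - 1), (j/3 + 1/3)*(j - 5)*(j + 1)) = 1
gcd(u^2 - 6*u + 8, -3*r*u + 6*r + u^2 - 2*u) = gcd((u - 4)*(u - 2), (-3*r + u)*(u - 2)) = u - 2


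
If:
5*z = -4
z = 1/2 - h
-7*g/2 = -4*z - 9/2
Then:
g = 13/35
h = 13/10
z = -4/5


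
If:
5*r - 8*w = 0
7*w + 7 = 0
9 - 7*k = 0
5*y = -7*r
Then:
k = 9/7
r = -8/5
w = -1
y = 56/25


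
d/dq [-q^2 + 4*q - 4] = 4 - 2*q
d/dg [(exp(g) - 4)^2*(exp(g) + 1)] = (exp(g) - 4)*(3*exp(g) - 2)*exp(g)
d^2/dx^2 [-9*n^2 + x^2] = 2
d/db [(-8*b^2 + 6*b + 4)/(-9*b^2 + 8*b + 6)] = 2*(-5*b^2 - 12*b + 2)/(81*b^4 - 144*b^3 - 44*b^2 + 96*b + 36)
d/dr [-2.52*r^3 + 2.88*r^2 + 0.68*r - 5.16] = -7.56*r^2 + 5.76*r + 0.68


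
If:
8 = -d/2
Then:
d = -16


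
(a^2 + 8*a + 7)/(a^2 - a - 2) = (a + 7)/(a - 2)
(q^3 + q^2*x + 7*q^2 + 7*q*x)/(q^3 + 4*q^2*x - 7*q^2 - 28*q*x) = (q^2 + q*x + 7*q + 7*x)/(q^2 + 4*q*x - 7*q - 28*x)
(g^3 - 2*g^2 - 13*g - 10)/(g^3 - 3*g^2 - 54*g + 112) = (g^3 - 2*g^2 - 13*g - 10)/(g^3 - 3*g^2 - 54*g + 112)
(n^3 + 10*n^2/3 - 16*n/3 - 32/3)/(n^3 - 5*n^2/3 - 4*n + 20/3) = (3*n^2 + 16*n + 16)/(3*n^2 + n - 10)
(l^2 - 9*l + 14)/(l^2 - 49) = (l - 2)/(l + 7)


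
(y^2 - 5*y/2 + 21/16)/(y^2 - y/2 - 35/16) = (4*y - 3)/(4*y + 5)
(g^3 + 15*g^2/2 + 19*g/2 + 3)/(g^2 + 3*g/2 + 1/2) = g + 6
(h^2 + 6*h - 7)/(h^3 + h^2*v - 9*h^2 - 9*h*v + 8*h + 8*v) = (h + 7)/(h^2 + h*v - 8*h - 8*v)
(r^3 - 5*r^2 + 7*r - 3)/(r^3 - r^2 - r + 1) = (r - 3)/(r + 1)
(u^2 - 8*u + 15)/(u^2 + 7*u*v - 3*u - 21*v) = (u - 5)/(u + 7*v)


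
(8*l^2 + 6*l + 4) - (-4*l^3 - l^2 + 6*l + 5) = 4*l^3 + 9*l^2 - 1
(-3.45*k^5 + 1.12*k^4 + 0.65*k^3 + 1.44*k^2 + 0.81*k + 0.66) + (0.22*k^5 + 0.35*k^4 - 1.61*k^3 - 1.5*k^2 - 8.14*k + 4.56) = -3.23*k^5 + 1.47*k^4 - 0.96*k^3 - 0.0600000000000001*k^2 - 7.33*k + 5.22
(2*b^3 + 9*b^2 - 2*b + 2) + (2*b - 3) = 2*b^3 + 9*b^2 - 1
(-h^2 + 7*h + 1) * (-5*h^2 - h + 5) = 5*h^4 - 34*h^3 - 17*h^2 + 34*h + 5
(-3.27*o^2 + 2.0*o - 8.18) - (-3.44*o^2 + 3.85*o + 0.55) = 0.17*o^2 - 1.85*o - 8.73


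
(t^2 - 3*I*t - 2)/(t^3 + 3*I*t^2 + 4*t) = (t - 2*I)/(t*(t + 4*I))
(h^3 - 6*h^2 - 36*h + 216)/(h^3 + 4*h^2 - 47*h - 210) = (h^2 - 12*h + 36)/(h^2 - 2*h - 35)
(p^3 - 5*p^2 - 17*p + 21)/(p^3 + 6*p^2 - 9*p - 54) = (p^2 - 8*p + 7)/(p^2 + 3*p - 18)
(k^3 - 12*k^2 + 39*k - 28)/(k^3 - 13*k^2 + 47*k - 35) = (k - 4)/(k - 5)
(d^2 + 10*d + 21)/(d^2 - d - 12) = (d + 7)/(d - 4)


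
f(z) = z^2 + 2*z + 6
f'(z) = 2*z + 2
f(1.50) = 11.25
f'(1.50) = 5.00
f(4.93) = 40.16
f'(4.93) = 11.86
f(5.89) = 52.47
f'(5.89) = 13.78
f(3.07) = 21.56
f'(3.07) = 8.14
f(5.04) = 41.48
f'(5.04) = 12.08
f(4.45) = 34.70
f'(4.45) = 10.90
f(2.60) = 17.96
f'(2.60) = 7.20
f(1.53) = 11.40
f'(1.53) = 5.06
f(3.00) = 21.00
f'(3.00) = 8.00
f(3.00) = 21.00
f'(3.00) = 8.00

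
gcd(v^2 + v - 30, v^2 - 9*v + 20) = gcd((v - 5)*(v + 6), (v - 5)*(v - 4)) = v - 5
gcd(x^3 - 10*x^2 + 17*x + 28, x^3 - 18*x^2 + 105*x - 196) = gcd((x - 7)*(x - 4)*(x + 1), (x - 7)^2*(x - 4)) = x^2 - 11*x + 28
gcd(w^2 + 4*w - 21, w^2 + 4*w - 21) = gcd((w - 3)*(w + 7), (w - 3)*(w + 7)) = w^2 + 4*w - 21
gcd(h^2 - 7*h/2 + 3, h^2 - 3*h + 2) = h - 2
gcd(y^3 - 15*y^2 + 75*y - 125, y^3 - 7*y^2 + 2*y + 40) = y - 5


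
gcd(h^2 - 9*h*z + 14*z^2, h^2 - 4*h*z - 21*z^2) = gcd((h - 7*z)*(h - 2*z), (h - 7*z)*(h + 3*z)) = -h + 7*z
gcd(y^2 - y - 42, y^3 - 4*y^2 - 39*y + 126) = y^2 - y - 42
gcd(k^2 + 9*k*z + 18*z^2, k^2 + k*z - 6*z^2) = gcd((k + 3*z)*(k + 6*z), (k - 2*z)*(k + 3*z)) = k + 3*z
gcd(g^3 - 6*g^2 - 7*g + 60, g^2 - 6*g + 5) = g - 5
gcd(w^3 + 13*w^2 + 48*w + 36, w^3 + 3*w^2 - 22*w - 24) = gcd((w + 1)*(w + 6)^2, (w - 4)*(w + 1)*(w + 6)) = w^2 + 7*w + 6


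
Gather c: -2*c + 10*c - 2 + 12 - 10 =8*c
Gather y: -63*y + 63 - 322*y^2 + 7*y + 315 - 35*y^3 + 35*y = -35*y^3 - 322*y^2 - 21*y + 378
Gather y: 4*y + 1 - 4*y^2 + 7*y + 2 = -4*y^2 + 11*y + 3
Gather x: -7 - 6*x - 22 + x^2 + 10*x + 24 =x^2 + 4*x - 5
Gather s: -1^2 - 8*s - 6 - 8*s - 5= -16*s - 12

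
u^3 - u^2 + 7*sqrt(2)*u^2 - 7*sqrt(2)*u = u*(u - 1)*(u + 7*sqrt(2))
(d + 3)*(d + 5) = d^2 + 8*d + 15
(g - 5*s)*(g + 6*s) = g^2 + g*s - 30*s^2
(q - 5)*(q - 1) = q^2 - 6*q + 5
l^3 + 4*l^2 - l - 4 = (l - 1)*(l + 1)*(l + 4)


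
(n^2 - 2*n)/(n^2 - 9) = n*(n - 2)/(n^2 - 9)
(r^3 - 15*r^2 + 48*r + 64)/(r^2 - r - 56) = (r^2 - 7*r - 8)/(r + 7)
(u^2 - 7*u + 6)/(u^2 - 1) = (u - 6)/(u + 1)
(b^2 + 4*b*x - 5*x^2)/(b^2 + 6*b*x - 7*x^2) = (b + 5*x)/(b + 7*x)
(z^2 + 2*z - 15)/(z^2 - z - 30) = (z - 3)/(z - 6)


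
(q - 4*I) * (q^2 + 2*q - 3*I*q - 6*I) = q^3 + 2*q^2 - 7*I*q^2 - 12*q - 14*I*q - 24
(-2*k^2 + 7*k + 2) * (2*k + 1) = -4*k^3 + 12*k^2 + 11*k + 2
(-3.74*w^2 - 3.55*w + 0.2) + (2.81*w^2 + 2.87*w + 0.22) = -0.93*w^2 - 0.68*w + 0.42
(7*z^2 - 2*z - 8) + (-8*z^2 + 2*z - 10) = -z^2 - 18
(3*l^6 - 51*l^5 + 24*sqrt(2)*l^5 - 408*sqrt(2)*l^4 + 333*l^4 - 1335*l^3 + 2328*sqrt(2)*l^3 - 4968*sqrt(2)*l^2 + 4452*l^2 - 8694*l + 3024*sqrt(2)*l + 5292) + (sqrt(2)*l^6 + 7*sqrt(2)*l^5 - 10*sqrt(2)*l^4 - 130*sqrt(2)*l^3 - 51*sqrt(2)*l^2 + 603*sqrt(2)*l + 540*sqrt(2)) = sqrt(2)*l^6 + 3*l^6 - 51*l^5 + 31*sqrt(2)*l^5 - 418*sqrt(2)*l^4 + 333*l^4 - 1335*l^3 + 2198*sqrt(2)*l^3 - 5019*sqrt(2)*l^2 + 4452*l^2 - 8694*l + 3627*sqrt(2)*l + 540*sqrt(2) + 5292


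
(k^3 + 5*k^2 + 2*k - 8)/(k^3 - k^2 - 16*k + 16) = (k + 2)/(k - 4)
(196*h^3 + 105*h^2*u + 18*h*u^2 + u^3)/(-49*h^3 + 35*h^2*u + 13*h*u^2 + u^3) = (4*h + u)/(-h + u)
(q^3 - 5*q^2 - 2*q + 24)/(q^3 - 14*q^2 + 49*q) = (q^3 - 5*q^2 - 2*q + 24)/(q*(q^2 - 14*q + 49))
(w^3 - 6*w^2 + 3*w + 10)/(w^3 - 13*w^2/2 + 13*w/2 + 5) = 2*(w + 1)/(2*w + 1)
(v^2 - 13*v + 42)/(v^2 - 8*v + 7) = (v - 6)/(v - 1)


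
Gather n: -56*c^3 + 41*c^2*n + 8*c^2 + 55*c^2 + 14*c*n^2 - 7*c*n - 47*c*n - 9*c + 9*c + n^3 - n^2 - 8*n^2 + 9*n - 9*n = -56*c^3 + 63*c^2 + n^3 + n^2*(14*c - 9) + n*(41*c^2 - 54*c)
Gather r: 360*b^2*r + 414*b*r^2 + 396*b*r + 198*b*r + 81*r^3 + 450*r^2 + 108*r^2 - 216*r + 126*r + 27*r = 81*r^3 + r^2*(414*b + 558) + r*(360*b^2 + 594*b - 63)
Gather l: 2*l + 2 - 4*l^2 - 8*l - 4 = -4*l^2 - 6*l - 2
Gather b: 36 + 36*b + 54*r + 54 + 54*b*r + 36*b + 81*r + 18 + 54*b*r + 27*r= b*(108*r + 72) + 162*r + 108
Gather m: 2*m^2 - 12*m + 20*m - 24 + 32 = 2*m^2 + 8*m + 8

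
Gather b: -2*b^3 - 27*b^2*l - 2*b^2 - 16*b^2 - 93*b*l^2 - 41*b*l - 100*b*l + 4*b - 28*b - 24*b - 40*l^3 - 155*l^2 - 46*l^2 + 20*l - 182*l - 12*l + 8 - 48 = -2*b^3 + b^2*(-27*l - 18) + b*(-93*l^2 - 141*l - 48) - 40*l^3 - 201*l^2 - 174*l - 40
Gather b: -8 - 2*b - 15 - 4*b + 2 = -6*b - 21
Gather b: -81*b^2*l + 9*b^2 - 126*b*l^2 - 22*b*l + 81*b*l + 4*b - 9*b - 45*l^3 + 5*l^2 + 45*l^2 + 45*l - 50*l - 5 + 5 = b^2*(9 - 81*l) + b*(-126*l^2 + 59*l - 5) - 45*l^3 + 50*l^2 - 5*l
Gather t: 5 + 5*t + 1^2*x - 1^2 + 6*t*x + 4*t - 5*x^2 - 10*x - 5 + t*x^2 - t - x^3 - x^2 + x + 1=t*(x^2 + 6*x + 8) - x^3 - 6*x^2 - 8*x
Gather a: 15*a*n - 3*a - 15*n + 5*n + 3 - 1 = a*(15*n - 3) - 10*n + 2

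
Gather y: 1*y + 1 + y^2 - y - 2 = y^2 - 1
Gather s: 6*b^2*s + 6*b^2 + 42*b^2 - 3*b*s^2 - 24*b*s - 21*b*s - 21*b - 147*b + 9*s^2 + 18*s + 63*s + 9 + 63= 48*b^2 - 168*b + s^2*(9 - 3*b) + s*(6*b^2 - 45*b + 81) + 72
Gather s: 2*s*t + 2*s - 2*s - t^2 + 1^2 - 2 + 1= 2*s*t - t^2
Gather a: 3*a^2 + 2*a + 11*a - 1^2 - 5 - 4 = 3*a^2 + 13*a - 10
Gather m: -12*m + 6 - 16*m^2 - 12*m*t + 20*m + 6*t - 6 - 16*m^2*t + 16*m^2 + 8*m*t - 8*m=-16*m^2*t - 4*m*t + 6*t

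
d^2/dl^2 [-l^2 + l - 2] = -2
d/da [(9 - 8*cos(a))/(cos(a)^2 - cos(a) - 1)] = (-8*cos(a)^2 + 18*cos(a) - 17)*sin(a)/(sin(a)^2 + cos(a))^2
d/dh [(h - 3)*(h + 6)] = 2*h + 3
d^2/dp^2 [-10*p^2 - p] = -20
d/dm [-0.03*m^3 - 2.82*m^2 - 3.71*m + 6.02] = -0.09*m^2 - 5.64*m - 3.71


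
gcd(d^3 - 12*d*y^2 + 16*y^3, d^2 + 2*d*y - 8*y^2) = -d^2 - 2*d*y + 8*y^2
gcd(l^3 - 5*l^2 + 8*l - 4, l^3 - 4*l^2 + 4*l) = l^2 - 4*l + 4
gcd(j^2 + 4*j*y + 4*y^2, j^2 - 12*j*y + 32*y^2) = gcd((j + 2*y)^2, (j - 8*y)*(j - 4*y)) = 1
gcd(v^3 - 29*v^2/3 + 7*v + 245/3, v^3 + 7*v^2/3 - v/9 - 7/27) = v + 7/3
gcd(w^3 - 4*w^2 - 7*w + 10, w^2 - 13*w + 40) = w - 5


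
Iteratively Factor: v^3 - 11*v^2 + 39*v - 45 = (v - 5)*(v^2 - 6*v + 9) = (v - 5)*(v - 3)*(v - 3)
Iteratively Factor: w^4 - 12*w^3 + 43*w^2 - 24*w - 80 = (w - 4)*(w^3 - 8*w^2 + 11*w + 20) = (w - 4)^2*(w^2 - 4*w - 5) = (w - 4)^2*(w + 1)*(w - 5)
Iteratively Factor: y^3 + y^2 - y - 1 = (y + 1)*(y^2 - 1) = (y + 1)^2*(y - 1)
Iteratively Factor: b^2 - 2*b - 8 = (b + 2)*(b - 4)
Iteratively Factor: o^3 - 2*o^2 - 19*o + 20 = (o + 4)*(o^2 - 6*o + 5) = (o - 1)*(o + 4)*(o - 5)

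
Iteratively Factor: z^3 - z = (z - 1)*(z^2 + z) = (z - 1)*(z + 1)*(z)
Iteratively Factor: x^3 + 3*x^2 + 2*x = (x)*(x^2 + 3*x + 2) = x*(x + 1)*(x + 2)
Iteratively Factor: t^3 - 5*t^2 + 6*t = (t - 2)*(t^2 - 3*t) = t*(t - 2)*(t - 3)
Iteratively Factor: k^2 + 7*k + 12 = (k + 3)*(k + 4)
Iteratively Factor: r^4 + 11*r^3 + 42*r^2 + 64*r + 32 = (r + 4)*(r^3 + 7*r^2 + 14*r + 8) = (r + 2)*(r + 4)*(r^2 + 5*r + 4) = (r + 1)*(r + 2)*(r + 4)*(r + 4)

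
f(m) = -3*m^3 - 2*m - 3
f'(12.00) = -1298.00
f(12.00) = -5211.00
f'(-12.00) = -1298.00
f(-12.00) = 5205.00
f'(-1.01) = -11.18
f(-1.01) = 2.11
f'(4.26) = -165.33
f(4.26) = -243.45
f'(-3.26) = -97.65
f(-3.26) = 107.46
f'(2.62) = -63.78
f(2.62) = -62.19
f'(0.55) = -4.72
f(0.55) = -4.60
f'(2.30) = -49.61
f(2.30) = -44.10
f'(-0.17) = -2.26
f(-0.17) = -2.65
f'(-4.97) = -224.31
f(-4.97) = 375.23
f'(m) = -9*m^2 - 2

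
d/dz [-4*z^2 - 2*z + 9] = -8*z - 2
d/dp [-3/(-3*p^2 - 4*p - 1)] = 6*(-3*p - 2)/(3*p^2 + 4*p + 1)^2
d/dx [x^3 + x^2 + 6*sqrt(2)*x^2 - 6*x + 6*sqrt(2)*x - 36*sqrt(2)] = 3*x^2 + 2*x + 12*sqrt(2)*x - 6 + 6*sqrt(2)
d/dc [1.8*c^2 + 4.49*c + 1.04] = 3.6*c + 4.49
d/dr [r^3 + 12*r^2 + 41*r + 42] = 3*r^2 + 24*r + 41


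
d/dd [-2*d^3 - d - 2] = -6*d^2 - 1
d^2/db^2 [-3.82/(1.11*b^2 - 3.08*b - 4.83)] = (-9.413244*b^2 + 26.119632*b + 3.82*(2.22*b - 3.08)*(4.44*b - 6.16) + 40.960332)/(-1.11*b^2 + 3.08*b + 4.83)^3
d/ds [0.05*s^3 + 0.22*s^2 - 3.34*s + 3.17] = 0.15*s^2 + 0.44*s - 3.34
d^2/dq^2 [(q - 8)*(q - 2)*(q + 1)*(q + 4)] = 12*q^2 - 30*q - 60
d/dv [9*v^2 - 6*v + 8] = 18*v - 6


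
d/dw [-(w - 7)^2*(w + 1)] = (5 - 3*w)*(w - 7)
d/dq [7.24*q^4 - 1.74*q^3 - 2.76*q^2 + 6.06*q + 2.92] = 28.96*q^3 - 5.22*q^2 - 5.52*q + 6.06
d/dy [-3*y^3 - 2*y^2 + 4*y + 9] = -9*y^2 - 4*y + 4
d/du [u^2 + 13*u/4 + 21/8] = 2*u + 13/4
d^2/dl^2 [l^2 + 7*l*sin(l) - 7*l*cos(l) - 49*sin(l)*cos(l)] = 7*sqrt(2)*l*cos(l + pi/4) + 98*sin(2*l) + 14*sqrt(2)*sin(l + pi/4) + 2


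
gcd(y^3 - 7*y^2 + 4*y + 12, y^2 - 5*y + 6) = y - 2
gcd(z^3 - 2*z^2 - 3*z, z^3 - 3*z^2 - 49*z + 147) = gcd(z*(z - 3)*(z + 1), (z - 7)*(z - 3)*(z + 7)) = z - 3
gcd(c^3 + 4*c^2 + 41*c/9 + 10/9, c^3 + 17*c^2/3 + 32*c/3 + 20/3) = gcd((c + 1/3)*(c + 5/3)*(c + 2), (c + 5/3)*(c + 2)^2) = c^2 + 11*c/3 + 10/3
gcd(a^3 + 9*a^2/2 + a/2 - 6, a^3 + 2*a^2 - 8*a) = a + 4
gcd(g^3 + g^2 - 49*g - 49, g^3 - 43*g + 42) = g + 7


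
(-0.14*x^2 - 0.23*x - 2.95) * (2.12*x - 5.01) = -0.2968*x^3 + 0.2138*x^2 - 5.1017*x + 14.7795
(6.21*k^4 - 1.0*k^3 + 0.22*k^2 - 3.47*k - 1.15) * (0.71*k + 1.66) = 4.4091*k^5 + 9.5986*k^4 - 1.5038*k^3 - 2.0985*k^2 - 6.5767*k - 1.909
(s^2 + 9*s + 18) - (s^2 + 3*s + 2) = 6*s + 16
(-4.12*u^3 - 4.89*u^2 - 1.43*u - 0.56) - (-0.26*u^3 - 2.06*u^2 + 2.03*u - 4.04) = -3.86*u^3 - 2.83*u^2 - 3.46*u + 3.48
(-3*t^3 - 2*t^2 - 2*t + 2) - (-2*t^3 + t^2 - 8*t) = -t^3 - 3*t^2 + 6*t + 2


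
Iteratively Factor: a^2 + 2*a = (a + 2)*(a)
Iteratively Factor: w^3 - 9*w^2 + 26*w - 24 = (w - 3)*(w^2 - 6*w + 8) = (w - 4)*(w - 3)*(w - 2)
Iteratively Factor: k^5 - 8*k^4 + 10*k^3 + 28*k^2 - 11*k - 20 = (k + 1)*(k^4 - 9*k^3 + 19*k^2 + 9*k - 20) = (k + 1)^2*(k^3 - 10*k^2 + 29*k - 20) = (k - 1)*(k + 1)^2*(k^2 - 9*k + 20) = (k - 5)*(k - 1)*(k + 1)^2*(k - 4)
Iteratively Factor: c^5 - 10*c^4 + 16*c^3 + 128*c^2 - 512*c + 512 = (c + 4)*(c^4 - 14*c^3 + 72*c^2 - 160*c + 128) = (c - 4)*(c + 4)*(c^3 - 10*c^2 + 32*c - 32) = (c - 4)^2*(c + 4)*(c^2 - 6*c + 8) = (c - 4)^2*(c - 2)*(c + 4)*(c - 4)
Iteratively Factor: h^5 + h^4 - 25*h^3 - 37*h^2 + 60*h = (h)*(h^4 + h^3 - 25*h^2 - 37*h + 60) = h*(h - 1)*(h^3 + 2*h^2 - 23*h - 60) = h*(h - 5)*(h - 1)*(h^2 + 7*h + 12) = h*(h - 5)*(h - 1)*(h + 4)*(h + 3)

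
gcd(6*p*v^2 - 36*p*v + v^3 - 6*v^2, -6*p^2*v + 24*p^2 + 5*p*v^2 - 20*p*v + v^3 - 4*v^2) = 6*p + v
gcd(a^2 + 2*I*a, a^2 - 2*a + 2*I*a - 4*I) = a + 2*I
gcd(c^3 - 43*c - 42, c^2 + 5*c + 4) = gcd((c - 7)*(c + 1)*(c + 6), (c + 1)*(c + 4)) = c + 1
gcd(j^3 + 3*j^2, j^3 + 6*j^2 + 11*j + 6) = j + 3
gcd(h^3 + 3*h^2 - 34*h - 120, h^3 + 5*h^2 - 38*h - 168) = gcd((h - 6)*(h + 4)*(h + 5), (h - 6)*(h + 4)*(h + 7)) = h^2 - 2*h - 24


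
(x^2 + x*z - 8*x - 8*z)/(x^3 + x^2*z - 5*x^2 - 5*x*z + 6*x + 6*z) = (x - 8)/(x^2 - 5*x + 6)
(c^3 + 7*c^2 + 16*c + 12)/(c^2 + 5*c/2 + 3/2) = 2*(c^3 + 7*c^2 + 16*c + 12)/(2*c^2 + 5*c + 3)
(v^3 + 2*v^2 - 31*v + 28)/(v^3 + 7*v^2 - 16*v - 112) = (v - 1)/(v + 4)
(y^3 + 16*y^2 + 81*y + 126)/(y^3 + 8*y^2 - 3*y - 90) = (y^2 + 10*y + 21)/(y^2 + 2*y - 15)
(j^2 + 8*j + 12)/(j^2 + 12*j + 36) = (j + 2)/(j + 6)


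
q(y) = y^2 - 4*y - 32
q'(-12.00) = -28.00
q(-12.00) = 160.00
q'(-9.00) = -22.00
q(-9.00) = 85.00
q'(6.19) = 8.38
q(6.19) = -18.44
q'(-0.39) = -4.78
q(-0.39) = -30.29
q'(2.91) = 1.82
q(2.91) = -35.17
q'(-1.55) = -7.10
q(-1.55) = -23.40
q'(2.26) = 0.52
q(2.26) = -35.93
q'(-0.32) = -4.64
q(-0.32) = -30.62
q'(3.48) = 2.96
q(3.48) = -33.81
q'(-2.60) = -9.20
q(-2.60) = -14.84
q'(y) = 2*y - 4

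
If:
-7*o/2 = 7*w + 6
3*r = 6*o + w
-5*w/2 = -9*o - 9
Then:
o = -312/287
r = -654/287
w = -90/287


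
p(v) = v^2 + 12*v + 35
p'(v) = 2*v + 12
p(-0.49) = 29.36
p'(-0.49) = 11.02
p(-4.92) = 0.17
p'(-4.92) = 2.16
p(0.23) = 37.81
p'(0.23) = 12.46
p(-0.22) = 32.41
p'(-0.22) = 11.56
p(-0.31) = 31.38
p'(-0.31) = 11.38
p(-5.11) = -0.21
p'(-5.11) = 1.78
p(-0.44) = 29.91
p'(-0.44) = 11.12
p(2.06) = 63.96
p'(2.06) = 16.12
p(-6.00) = -1.00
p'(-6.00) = 0.00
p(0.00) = 35.00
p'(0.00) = 12.00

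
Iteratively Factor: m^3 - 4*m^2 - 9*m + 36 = (m - 4)*(m^2 - 9) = (m - 4)*(m + 3)*(m - 3)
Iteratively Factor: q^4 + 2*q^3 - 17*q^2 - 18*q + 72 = (q + 3)*(q^3 - q^2 - 14*q + 24) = (q - 3)*(q + 3)*(q^2 + 2*q - 8) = (q - 3)*(q + 3)*(q + 4)*(q - 2)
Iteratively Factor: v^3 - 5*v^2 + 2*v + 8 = (v + 1)*(v^2 - 6*v + 8) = (v - 2)*(v + 1)*(v - 4)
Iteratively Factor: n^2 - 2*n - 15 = (n - 5)*(n + 3)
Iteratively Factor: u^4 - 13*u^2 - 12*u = (u + 1)*(u^3 - u^2 - 12*u) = (u - 4)*(u + 1)*(u^2 + 3*u) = u*(u - 4)*(u + 1)*(u + 3)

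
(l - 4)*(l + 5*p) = l^2 + 5*l*p - 4*l - 20*p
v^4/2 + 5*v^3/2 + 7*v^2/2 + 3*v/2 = v*(v/2 + 1/2)*(v + 1)*(v + 3)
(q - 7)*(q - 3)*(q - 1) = q^3 - 11*q^2 + 31*q - 21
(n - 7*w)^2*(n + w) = n^3 - 13*n^2*w + 35*n*w^2 + 49*w^3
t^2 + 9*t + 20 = (t + 4)*(t + 5)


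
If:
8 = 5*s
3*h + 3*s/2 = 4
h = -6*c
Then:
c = -4/45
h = 8/15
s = 8/5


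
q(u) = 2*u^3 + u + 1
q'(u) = 6*u^2 + 1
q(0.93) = 3.54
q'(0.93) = 6.19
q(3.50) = 90.25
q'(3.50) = 74.50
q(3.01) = 58.55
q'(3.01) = 55.36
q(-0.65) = -0.20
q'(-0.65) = 3.54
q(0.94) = 3.60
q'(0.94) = 6.30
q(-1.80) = -12.46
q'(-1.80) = 20.44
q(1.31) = 6.81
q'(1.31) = 11.30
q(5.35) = 312.61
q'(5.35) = 172.74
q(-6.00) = -437.00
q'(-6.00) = 217.00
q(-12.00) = -3467.00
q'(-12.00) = 865.00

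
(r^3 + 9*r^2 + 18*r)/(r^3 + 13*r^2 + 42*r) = (r + 3)/(r + 7)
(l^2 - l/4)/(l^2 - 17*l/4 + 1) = l/(l - 4)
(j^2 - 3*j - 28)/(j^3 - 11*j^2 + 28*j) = (j + 4)/(j*(j - 4))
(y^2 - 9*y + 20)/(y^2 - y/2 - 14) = 2*(y - 5)/(2*y + 7)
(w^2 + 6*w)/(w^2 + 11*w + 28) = w*(w + 6)/(w^2 + 11*w + 28)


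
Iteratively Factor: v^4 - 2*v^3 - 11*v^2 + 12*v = (v - 4)*(v^3 + 2*v^2 - 3*v) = (v - 4)*(v + 3)*(v^2 - v) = (v - 4)*(v - 1)*(v + 3)*(v)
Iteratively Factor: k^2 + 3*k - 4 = (k + 4)*(k - 1)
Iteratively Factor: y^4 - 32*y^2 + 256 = (y - 4)*(y^3 + 4*y^2 - 16*y - 64) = (y - 4)*(y + 4)*(y^2 - 16) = (y - 4)*(y + 4)^2*(y - 4)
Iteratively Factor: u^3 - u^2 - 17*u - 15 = (u + 3)*(u^2 - 4*u - 5) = (u + 1)*(u + 3)*(u - 5)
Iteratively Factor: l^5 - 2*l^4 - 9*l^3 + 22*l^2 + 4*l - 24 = (l - 2)*(l^4 - 9*l^2 + 4*l + 12) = (l - 2)^2*(l^3 + 2*l^2 - 5*l - 6) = (l - 2)^2*(l + 3)*(l^2 - l - 2) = (l - 2)^3*(l + 3)*(l + 1)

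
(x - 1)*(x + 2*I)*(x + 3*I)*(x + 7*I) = x^4 - x^3 + 12*I*x^3 - 41*x^2 - 12*I*x^2 + 41*x - 42*I*x + 42*I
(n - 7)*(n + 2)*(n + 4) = n^3 - n^2 - 34*n - 56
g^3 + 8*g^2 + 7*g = g*(g + 1)*(g + 7)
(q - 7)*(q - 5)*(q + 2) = q^3 - 10*q^2 + 11*q + 70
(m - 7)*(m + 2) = m^2 - 5*m - 14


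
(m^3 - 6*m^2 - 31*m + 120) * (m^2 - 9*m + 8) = m^5 - 15*m^4 + 31*m^3 + 351*m^2 - 1328*m + 960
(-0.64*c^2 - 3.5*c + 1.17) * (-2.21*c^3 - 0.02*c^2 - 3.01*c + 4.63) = 1.4144*c^5 + 7.7478*c^4 - 0.5893*c^3 + 7.5484*c^2 - 19.7267*c + 5.4171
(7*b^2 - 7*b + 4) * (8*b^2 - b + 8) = 56*b^4 - 63*b^3 + 95*b^2 - 60*b + 32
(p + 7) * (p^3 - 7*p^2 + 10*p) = p^4 - 39*p^2 + 70*p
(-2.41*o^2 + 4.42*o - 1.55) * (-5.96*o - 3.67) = 14.3636*o^3 - 17.4985*o^2 - 6.9834*o + 5.6885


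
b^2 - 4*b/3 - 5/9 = (b - 5/3)*(b + 1/3)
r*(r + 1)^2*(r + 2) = r^4 + 4*r^3 + 5*r^2 + 2*r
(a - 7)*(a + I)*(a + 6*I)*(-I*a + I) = -I*a^4 + 7*a^3 + 8*I*a^3 - 56*a^2 - I*a^2 + 49*a - 48*I*a + 42*I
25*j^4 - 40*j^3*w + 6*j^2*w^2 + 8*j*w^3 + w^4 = (-j + w)^2*(5*j + w)^2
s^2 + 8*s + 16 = (s + 4)^2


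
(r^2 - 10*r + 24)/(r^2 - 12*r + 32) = (r - 6)/(r - 8)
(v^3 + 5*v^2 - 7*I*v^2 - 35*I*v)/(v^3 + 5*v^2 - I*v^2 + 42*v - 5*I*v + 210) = v/(v + 6*I)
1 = 1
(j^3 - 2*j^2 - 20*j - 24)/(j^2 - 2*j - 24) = (j^2 + 4*j + 4)/(j + 4)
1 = 1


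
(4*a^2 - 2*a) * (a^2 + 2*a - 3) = 4*a^4 + 6*a^3 - 16*a^2 + 6*a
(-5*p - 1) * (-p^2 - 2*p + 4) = 5*p^3 + 11*p^2 - 18*p - 4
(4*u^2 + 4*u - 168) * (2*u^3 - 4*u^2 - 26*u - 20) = 8*u^5 - 8*u^4 - 456*u^3 + 488*u^2 + 4288*u + 3360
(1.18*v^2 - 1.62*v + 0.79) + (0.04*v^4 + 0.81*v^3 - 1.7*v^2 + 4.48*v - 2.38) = 0.04*v^4 + 0.81*v^3 - 0.52*v^2 + 2.86*v - 1.59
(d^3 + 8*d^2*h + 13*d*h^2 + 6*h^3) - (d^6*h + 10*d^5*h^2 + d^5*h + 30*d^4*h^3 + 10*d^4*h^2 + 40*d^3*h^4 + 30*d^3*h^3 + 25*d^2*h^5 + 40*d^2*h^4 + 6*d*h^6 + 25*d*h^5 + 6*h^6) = -d^6*h - 10*d^5*h^2 - d^5*h - 30*d^4*h^3 - 10*d^4*h^2 - 40*d^3*h^4 - 30*d^3*h^3 + d^3 - 25*d^2*h^5 - 40*d^2*h^4 + 8*d^2*h - 6*d*h^6 - 25*d*h^5 + 13*d*h^2 - 6*h^6 + 6*h^3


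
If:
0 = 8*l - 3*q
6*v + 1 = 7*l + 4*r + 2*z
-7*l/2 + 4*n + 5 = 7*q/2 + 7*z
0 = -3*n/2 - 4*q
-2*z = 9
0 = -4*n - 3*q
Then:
No Solution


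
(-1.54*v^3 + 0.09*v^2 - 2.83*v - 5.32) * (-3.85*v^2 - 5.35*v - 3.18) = 5.929*v^5 + 7.8925*v^4 + 15.3112*v^3 + 35.3363*v^2 + 37.4614*v + 16.9176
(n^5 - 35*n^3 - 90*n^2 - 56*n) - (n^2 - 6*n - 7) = n^5 - 35*n^3 - 91*n^2 - 50*n + 7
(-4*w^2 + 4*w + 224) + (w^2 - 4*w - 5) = 219 - 3*w^2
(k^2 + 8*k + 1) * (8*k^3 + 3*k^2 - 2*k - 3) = 8*k^5 + 67*k^4 + 30*k^3 - 16*k^2 - 26*k - 3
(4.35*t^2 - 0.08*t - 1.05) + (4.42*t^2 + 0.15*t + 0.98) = 8.77*t^2 + 0.07*t - 0.0700000000000001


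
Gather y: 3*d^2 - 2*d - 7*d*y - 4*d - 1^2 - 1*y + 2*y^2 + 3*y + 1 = 3*d^2 - 6*d + 2*y^2 + y*(2 - 7*d)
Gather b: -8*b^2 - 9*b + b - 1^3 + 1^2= -8*b^2 - 8*b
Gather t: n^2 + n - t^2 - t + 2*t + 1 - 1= n^2 + n - t^2 + t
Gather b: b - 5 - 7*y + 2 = b - 7*y - 3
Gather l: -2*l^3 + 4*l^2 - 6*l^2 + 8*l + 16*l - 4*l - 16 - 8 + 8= -2*l^3 - 2*l^2 + 20*l - 16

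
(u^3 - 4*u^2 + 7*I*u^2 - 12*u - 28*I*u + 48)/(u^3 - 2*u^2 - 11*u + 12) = (u^2 + 7*I*u - 12)/(u^2 + 2*u - 3)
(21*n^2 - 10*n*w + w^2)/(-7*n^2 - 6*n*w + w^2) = (-3*n + w)/(n + w)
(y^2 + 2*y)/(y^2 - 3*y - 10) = y/(y - 5)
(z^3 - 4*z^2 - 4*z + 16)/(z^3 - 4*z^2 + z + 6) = (z^2 - 2*z - 8)/(z^2 - 2*z - 3)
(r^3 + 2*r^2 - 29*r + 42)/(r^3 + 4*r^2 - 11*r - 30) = (r^2 + 5*r - 14)/(r^2 + 7*r + 10)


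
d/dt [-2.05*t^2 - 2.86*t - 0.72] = -4.1*t - 2.86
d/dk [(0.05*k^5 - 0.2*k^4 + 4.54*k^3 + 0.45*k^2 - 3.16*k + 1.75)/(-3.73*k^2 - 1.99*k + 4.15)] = (-0.5595*k^6 + 1.094*k^5 - 14.7027*k^4 - 21.3892*k^3 + 43.8407*k^2 + 16.79*k - 9.6315)/(13.9129*k^4 + 14.8454*k^3 - 26.9989*k^2 - 16.517*k + 17.2225)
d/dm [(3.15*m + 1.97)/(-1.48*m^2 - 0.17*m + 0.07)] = (4.662*m^2 + 5.8312*m + 0.5554)/(2.1904*m^4 + 0.5032*m^3 - 0.1783*m^2 - 0.0238*m + 0.0049)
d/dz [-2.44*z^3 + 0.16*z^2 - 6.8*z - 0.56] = -7.32*z^2 + 0.32*z - 6.8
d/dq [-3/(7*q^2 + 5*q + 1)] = 3*(14*q + 5)/(7*q^2 + 5*q + 1)^2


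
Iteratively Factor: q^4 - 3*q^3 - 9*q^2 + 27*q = (q - 3)*(q^3 - 9*q) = (q - 3)*(q + 3)*(q^2 - 3*q) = (q - 3)^2*(q + 3)*(q)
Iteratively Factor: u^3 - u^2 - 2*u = (u)*(u^2 - u - 2) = u*(u - 2)*(u + 1)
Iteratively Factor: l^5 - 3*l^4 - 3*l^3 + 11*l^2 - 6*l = (l - 3)*(l^4 - 3*l^2 + 2*l) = l*(l - 3)*(l^3 - 3*l + 2) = l*(l - 3)*(l - 1)*(l^2 + l - 2) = l*(l - 3)*(l - 1)^2*(l + 2)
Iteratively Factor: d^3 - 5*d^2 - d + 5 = (d + 1)*(d^2 - 6*d + 5) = (d - 1)*(d + 1)*(d - 5)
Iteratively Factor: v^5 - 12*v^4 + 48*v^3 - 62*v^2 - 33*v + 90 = (v - 2)*(v^4 - 10*v^3 + 28*v^2 - 6*v - 45) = (v - 3)*(v - 2)*(v^3 - 7*v^2 + 7*v + 15) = (v - 3)*(v - 2)*(v + 1)*(v^2 - 8*v + 15) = (v - 3)^2*(v - 2)*(v + 1)*(v - 5)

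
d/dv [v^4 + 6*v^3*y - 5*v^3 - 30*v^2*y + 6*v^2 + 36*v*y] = 4*v^3 + 18*v^2*y - 15*v^2 - 60*v*y + 12*v + 36*y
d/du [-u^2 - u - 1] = -2*u - 1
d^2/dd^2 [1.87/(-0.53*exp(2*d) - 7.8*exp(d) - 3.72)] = (-1.87*(1.06*exp(d) + 7.8)*(2.12*exp(d) + 15.6)*exp(d) + (3.9644*exp(d) + 14.586)*(0.53*exp(2*d) + 7.8*exp(d) + 3.72))*exp(d)/(0.53*exp(2*d) + 7.8*exp(d) + 3.72)^3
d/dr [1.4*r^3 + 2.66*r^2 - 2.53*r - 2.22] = 4.2*r^2 + 5.32*r - 2.53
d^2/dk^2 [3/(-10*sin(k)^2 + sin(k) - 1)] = 3*(400*sin(k)^4 - 30*sin(k)^3 - 639*sin(k)^2 + 61*sin(k) + 18)/(10*sin(k)^2 - sin(k) + 1)^3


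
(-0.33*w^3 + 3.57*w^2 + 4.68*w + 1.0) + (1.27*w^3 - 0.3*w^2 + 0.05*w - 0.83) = 0.94*w^3 + 3.27*w^2 + 4.73*w + 0.17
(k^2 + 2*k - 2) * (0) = 0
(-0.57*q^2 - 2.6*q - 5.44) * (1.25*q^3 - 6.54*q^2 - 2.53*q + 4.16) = -0.7125*q^5 + 0.4778*q^4 + 11.6461*q^3 + 39.7844*q^2 + 2.9472*q - 22.6304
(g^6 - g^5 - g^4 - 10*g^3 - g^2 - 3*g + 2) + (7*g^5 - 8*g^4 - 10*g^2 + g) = g^6 + 6*g^5 - 9*g^4 - 10*g^3 - 11*g^2 - 2*g + 2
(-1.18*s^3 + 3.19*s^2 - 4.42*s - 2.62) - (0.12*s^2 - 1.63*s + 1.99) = -1.18*s^3 + 3.07*s^2 - 2.79*s - 4.61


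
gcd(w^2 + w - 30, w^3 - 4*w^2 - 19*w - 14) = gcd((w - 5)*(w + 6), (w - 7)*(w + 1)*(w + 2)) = 1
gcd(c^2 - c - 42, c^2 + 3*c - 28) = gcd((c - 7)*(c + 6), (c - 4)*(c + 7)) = 1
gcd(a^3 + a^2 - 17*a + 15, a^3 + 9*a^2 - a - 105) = a^2 + 2*a - 15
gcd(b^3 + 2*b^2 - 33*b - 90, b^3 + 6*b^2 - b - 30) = b^2 + 8*b + 15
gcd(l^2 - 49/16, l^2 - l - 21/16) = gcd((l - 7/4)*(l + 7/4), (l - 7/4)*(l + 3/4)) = l - 7/4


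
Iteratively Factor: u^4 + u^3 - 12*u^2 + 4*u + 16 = (u - 2)*(u^3 + 3*u^2 - 6*u - 8) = (u - 2)^2*(u^2 + 5*u + 4) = (u - 2)^2*(u + 1)*(u + 4)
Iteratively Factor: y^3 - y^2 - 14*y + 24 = (y + 4)*(y^2 - 5*y + 6) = (y - 3)*(y + 4)*(y - 2)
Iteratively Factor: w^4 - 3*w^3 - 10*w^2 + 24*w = (w - 4)*(w^3 + w^2 - 6*w) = (w - 4)*(w - 2)*(w^2 + 3*w) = w*(w - 4)*(w - 2)*(w + 3)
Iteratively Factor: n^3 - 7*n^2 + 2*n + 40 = (n - 5)*(n^2 - 2*n - 8) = (n - 5)*(n + 2)*(n - 4)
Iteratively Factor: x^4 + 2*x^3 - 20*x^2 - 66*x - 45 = (x + 3)*(x^3 - x^2 - 17*x - 15) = (x + 1)*(x + 3)*(x^2 - 2*x - 15) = (x + 1)*(x + 3)^2*(x - 5)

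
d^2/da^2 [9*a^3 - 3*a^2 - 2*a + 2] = 54*a - 6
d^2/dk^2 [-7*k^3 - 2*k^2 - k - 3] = -42*k - 4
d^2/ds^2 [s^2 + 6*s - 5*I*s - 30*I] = 2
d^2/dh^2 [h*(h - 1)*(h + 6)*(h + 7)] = 12*h^2 + 72*h + 58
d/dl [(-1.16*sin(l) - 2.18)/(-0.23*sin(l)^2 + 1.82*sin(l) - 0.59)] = (-0.2668*sin(l)^2 - 1.0028*sin(l) + 4.652)*cos(l)/(0.0529*sin(l)^4 - 0.8372*sin(l)^3 + 3.5838*sin(l)^2 - 2.1476*sin(l) + 0.3481)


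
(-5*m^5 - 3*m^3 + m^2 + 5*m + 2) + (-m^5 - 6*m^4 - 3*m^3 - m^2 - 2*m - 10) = -6*m^5 - 6*m^4 - 6*m^3 + 3*m - 8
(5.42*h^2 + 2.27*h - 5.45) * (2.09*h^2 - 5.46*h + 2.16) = 11.3278*h^4 - 24.8489*h^3 - 12.0775*h^2 + 34.6602*h - 11.772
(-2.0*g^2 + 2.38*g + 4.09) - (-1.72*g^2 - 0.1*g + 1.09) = -0.28*g^2 + 2.48*g + 3.0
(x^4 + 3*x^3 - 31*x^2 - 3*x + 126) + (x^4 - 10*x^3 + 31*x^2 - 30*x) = 2*x^4 - 7*x^3 - 33*x + 126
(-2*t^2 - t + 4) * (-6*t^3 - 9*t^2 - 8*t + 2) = 12*t^5 + 24*t^4 + t^3 - 32*t^2 - 34*t + 8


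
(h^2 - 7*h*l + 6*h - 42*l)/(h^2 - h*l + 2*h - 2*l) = (h^2 - 7*h*l + 6*h - 42*l)/(h^2 - h*l + 2*h - 2*l)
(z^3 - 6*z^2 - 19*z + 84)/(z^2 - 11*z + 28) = (z^2 + z - 12)/(z - 4)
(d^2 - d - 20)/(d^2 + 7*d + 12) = (d - 5)/(d + 3)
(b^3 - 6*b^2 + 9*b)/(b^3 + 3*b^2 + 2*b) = (b^2 - 6*b + 9)/(b^2 + 3*b + 2)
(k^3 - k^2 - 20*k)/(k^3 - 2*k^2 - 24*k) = (k - 5)/(k - 6)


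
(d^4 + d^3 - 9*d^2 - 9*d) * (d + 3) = d^5 + 4*d^4 - 6*d^3 - 36*d^2 - 27*d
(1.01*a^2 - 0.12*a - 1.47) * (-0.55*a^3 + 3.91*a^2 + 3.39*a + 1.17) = -0.5555*a^5 + 4.0151*a^4 + 3.7632*a^3 - 4.9728*a^2 - 5.1237*a - 1.7199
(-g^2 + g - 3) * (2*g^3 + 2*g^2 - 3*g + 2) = -2*g^5 - g^3 - 11*g^2 + 11*g - 6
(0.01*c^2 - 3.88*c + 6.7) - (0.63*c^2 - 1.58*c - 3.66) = -0.62*c^2 - 2.3*c + 10.36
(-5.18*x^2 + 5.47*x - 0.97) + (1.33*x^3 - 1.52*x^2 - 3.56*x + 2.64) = 1.33*x^3 - 6.7*x^2 + 1.91*x + 1.67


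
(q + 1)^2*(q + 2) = q^3 + 4*q^2 + 5*q + 2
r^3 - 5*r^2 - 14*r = r*(r - 7)*(r + 2)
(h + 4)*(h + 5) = h^2 + 9*h + 20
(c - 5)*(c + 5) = c^2 - 25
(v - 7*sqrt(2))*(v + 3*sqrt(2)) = v^2 - 4*sqrt(2)*v - 42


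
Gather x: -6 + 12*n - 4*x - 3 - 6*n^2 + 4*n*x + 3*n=-6*n^2 + 15*n + x*(4*n - 4) - 9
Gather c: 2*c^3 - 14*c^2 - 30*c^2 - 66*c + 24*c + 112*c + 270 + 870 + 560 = 2*c^3 - 44*c^2 + 70*c + 1700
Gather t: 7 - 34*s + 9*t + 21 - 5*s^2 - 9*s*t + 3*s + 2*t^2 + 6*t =-5*s^2 - 31*s + 2*t^2 + t*(15 - 9*s) + 28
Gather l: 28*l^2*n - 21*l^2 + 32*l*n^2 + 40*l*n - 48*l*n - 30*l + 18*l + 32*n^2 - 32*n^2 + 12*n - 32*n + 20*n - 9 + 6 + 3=l^2*(28*n - 21) + l*(32*n^2 - 8*n - 12)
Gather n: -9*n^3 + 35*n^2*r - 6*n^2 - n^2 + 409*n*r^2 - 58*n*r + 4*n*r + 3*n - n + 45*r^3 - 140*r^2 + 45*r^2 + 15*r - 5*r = -9*n^3 + n^2*(35*r - 7) + n*(409*r^2 - 54*r + 2) + 45*r^3 - 95*r^2 + 10*r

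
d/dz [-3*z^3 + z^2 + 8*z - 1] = -9*z^2 + 2*z + 8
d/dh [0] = 0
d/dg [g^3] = 3*g^2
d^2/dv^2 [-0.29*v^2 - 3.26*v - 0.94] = -0.580000000000000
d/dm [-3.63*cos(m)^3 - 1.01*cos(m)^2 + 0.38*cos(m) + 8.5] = (10.89*cos(m)^2 + 2.02*cos(m) - 0.38)*sin(m)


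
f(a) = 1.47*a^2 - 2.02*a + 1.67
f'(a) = 2.94*a - 2.02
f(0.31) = 1.19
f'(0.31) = -1.11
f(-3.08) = 21.84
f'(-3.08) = -11.08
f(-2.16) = 12.89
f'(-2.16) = -8.37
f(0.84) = 1.01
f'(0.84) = 0.45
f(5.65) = 37.18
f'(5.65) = 14.59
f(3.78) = 15.04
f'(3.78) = 9.09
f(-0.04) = 1.75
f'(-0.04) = -2.14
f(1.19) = 1.35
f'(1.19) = 1.48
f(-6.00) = 66.71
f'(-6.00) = -19.66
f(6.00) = 42.47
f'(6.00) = 15.62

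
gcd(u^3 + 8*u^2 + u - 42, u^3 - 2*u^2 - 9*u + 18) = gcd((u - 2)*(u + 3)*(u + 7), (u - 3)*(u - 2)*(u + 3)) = u^2 + u - 6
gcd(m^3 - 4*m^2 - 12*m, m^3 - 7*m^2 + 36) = m^2 - 4*m - 12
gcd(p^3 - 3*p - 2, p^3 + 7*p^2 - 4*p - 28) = p - 2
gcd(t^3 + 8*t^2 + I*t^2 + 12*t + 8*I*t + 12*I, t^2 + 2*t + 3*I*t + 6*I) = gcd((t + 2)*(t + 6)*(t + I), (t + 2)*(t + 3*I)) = t + 2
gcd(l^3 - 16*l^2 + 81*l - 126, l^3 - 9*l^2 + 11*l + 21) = l^2 - 10*l + 21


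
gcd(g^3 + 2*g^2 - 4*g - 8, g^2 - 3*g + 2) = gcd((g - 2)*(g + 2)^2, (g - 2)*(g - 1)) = g - 2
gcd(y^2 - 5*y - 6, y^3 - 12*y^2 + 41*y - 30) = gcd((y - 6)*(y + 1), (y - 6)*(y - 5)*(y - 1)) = y - 6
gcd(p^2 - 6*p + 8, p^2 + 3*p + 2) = 1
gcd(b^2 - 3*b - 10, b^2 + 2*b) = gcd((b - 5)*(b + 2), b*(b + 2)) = b + 2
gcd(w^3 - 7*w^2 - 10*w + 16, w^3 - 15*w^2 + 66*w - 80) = w - 8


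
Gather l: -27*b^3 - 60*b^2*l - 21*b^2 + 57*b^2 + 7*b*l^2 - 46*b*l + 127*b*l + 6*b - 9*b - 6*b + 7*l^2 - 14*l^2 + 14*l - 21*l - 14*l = -27*b^3 + 36*b^2 - 9*b + l^2*(7*b - 7) + l*(-60*b^2 + 81*b - 21)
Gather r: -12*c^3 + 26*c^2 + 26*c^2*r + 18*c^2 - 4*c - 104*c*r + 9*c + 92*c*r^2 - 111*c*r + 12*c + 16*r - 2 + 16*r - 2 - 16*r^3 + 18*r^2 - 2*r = -12*c^3 + 44*c^2 + 17*c - 16*r^3 + r^2*(92*c + 18) + r*(26*c^2 - 215*c + 30) - 4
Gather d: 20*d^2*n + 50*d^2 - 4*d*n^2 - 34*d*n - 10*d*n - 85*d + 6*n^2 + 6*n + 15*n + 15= d^2*(20*n + 50) + d*(-4*n^2 - 44*n - 85) + 6*n^2 + 21*n + 15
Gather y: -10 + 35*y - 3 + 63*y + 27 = 98*y + 14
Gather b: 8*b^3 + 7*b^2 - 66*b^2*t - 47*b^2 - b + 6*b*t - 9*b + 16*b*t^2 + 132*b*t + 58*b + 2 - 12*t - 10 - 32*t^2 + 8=8*b^3 + b^2*(-66*t - 40) + b*(16*t^2 + 138*t + 48) - 32*t^2 - 12*t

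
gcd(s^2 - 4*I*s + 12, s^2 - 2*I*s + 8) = s + 2*I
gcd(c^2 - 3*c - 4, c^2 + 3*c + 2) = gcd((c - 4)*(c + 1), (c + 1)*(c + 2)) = c + 1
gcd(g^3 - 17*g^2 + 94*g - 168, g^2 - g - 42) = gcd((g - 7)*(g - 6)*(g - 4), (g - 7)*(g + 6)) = g - 7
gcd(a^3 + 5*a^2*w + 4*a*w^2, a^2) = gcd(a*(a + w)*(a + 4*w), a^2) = a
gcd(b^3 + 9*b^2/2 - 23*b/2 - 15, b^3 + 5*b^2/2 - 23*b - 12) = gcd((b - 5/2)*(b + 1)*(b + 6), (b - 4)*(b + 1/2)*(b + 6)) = b + 6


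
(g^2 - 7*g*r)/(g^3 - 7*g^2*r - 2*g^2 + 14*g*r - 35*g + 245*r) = g/(g^2 - 2*g - 35)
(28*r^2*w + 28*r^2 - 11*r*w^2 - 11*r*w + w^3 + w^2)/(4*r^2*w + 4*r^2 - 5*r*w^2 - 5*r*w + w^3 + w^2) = (7*r - w)/(r - w)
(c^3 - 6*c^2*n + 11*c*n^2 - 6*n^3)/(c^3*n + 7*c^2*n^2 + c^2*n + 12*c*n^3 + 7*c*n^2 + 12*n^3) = (c^3 - 6*c^2*n + 11*c*n^2 - 6*n^3)/(n*(c^3 + 7*c^2*n + c^2 + 12*c*n^2 + 7*c*n + 12*n^2))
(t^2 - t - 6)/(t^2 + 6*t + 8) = (t - 3)/(t + 4)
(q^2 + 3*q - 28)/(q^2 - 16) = (q + 7)/(q + 4)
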